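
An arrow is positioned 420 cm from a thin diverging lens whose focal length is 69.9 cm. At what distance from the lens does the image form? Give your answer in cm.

59.9 cm

For a diverging lens, f = -69.9 cm.
Lens equation: 1/v = 1/f − 1/u = 1/(-69.90) − 1/(420) = -0.01431 − 0.002381 = -0.01669, so v = -59.9 cm.
The image is virtual, upright and reduced, on the same side as the object.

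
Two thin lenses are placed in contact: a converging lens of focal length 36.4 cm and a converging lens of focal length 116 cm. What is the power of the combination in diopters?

P = +3.61 D

P₁ = 1/f₁ = 1/(0.364 m) = +2.747 D; P₂ = 1/f₂ = 1/(1.16 m) = +0.8621 D.
For thin lenses in contact, P = P₁ + P₂ = (+2.747) + (+0.8621) = +3.61 D.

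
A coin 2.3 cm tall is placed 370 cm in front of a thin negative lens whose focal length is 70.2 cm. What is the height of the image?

For a negative lens, f = -70.2 cm.
1/d_i = 1/f − 1/d_o = 1/(-70.20) − 1/(370) = -0.01695, so d_i = -59.00 cm.
m = −d_i/d_o = +0.1595.
|h_i| = |m|·h_o = 0.1595 × 2.3 = 0.367 cm. The image is virtual, upright and reduced, on the same side as the object.

0.367 cm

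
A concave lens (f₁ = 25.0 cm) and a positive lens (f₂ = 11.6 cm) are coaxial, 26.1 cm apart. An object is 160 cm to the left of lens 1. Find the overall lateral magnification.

m = -0.0434

f₁ = −25.0 cm (diverging).
Lens 1: 1/d_i1 = 1/(-25.0) − 1/(160) = -0.04625, so d_i1 = -21.62 cm; m₁ = −d_i1/d_o1 = +0.1351.
d_o2 = 26.1 − (-21.62) = 47.72 cm.
Lens 2: 1/d_i2 = 1/(11.6) − 1/(47.72) = 0.06525, so d_i2 = 15.33 cm; m₂ = −d_i2/d_o2 = -0.3212.
m = m₁·m₂ = (+0.1351)(-0.3212) = -0.0434.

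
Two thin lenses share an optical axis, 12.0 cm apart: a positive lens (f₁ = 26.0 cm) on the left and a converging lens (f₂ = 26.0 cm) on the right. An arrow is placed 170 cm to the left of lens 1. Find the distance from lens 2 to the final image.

Lens 1: 1/d_i1 = 1/f₁ − 1/d_o1 = 1/(26.0) − 1/(170) = 0.03258, so d_i1 = 30.69 cm.
The intermediate image is 30.69 cm to the right of lens 1, which lies 18.69 cm to the right of lens 2 — a virtual object — so d_o2 = −18.69 cm.
Lens 2: 1/d_i2 = 1/f₂ − 1/d_o2 = 1/(26.0) − 1/(-18.69) = 0.09197, so d_i2 = 10.9 cm.
The final image is real, 10.9 cm to the right of lens 2 (overall magnification ≈ -0.11).

10.9 cm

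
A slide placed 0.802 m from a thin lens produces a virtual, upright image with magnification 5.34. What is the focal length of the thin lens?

f = 0.987 m (converging)

m = −d_i/d_o ⇒ d_i = −m·d_o = −(+5.34)·(0.802) = -4.283 m.
1/f = 1/d_o + 1/d_i = 1/(0.802) + 1/(-4.283) = 1.013, so f = 0.987 m.
Since f is positive, the thin lens is converging.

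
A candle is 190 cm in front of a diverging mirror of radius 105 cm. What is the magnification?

m = +0.216

f = R/2 = 105/2 = 52.50 cm; for a diverging mirror, f = -52.50 cm.
1/d_i = 1/f − 1/d_o = 1/(-52.50) − 1/(190) = -0.02431, so d_i = -41.13 cm.
m = −d_i/d_o = −(-41.13)/(190) = +0.216.
The image is virtual, upright and reduced, behind the mirror.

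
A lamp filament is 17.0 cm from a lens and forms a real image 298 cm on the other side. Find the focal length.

Real image ⇒ d_i = +298 cm.
1/f = 1/d_o + 1/d_i = 1/(17.0) + 1/(298) = 0.06218, so f = 16.1 cm.
Since f is positive, the lens is converging.

f = 16.1 cm (converging)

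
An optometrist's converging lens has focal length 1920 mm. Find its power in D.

P = +0.521 D

f = 192 cm = 1.92 m.
P = 1/f = 1/(1.92 m) = +0.521 D.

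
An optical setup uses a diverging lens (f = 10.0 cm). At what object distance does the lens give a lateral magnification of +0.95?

0.526 cm

For a diverging lens, f = -10.0 cm.
m = −d_i/d_o ⇒ d_i = −m·d_o.
1/f = 1/d_o + 1/d_i = 1/d_o − 1/(m·d_o) = (1 − 1/m)/d_o, so d_o = f(1 − 1/m) = (-10.00)(1 − 1/(+0.95)) = 0.526 cm.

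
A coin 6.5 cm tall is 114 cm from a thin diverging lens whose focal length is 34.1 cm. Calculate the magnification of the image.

For a diverging lens, f = -34.1 cm.
1/d_i = 1/f − 1/d_o = 1/(-34.10) − 1/(114) = -0.03810, so d_i = -26.25 cm.
m = −d_i/d_o = −(-26.25)/(114) = +0.230.
The image is virtual, upright and reduced, on the same side as the object.

m = +0.230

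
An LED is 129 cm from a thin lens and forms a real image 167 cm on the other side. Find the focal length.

Real image ⇒ d_i = +167 cm.
1/f = 1/d_o + 1/d_i = 1/(129) + 1/(167) = 0.01374, so f = 72.8 cm.
Since f is positive, the thin lens is converging.

f = 72.8 cm (converging)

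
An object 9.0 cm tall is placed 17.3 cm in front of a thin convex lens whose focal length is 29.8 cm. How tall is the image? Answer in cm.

1/d_i = 1/f − 1/d_o = 1/(29.80) − 1/(17.3) = -0.02425, so d_i = -41.24 cm.
m = −d_i/d_o = +2.384.
|h_i| = |m|·h_o = 2.384 × 9.0 = 21.5 cm. The image is virtual, upright and enlarged, on the same side as the object.

21.5 cm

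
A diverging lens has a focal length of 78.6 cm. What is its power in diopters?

P = -1.27 D

For a diverging lens, f = −78.6 cm.
f = -78.6 cm = -0.786 m.
P = 1/f = 1/(-0.786 m) = -1.27 D.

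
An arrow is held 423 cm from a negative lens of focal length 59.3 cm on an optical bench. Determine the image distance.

52.0 cm

For a negative lens, f = -59.3 cm.
Thin-lens equation: 1/v = 1/f − 1/u = 1/(-59.30) − 1/(423) = -0.01686 − 0.002364 = -0.01923, so v = -52.0 cm.
The image is virtual, upright and reduced, on the same side as the object.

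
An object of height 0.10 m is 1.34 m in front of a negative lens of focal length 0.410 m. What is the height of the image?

0.0234 m

For a negative lens, f = -0.410 m.
1/d_i = 1/f − 1/d_o = 1/(-0.4100) − 1/(1.34) = -3.185, so d_i = -0.3139 m.
m = −d_i/d_o = +0.2343.
|h_i| = |m|·h_o = 0.2343 × 0.10 = 0.0234 m. The image is virtual, upright and reduced, on the same side as the object.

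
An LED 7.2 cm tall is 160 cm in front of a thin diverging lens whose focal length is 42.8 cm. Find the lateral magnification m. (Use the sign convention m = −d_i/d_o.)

For a diverging lens, f = -42.8 cm.
1/d_i = 1/f − 1/d_o = 1/(-42.80) − 1/(160) = -0.02961, so d_i = -33.77 cm.
m = −d_i/d_o = −(-33.77)/(160) = +0.211.
The image is virtual, upright and reduced, on the same side as the object.

m = +0.211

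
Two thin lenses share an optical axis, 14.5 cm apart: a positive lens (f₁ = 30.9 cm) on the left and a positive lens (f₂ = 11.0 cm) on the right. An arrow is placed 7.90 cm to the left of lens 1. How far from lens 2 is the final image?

19.6 cm

Lens 1: 1/d_i1 = 1/f₁ − 1/d_o1 = 1/(30.9) − 1/(7.90) = -0.09422, so d_i1 = -10.61 cm.
The intermediate image is 10.61 cm to the left of lens 1 (virtual), which is 14.5 − (-10.61) = 25.11 cm to the left of lens 2, so d_o2 = +25.11 cm.
Lens 2: 1/d_i2 = 1/f₂ − 1/d_o2 = 1/(11.0) − 1/(25.11) = 0.05108, so d_i2 = 19.6 cm.
The final image is real, 19.6 cm to the right of lens 2 (overall magnification ≈ -1.0).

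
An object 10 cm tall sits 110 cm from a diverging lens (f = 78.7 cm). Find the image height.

For a diverging lens, f = -78.7 cm.
1/d_i = 1/f − 1/d_o = 1/(-78.70) − 1/(110) = -0.02180, so d_i = -45.88 cm.
m = −d_i/d_o = +0.4171.
|h_i| = |m|·h_o = 0.4171 × 10 = 4.17 cm. The image is virtual, upright and reduced, on the same side as the object.

4.17 cm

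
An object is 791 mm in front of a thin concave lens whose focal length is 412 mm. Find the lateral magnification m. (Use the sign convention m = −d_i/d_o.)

For a concave lens, f = -412 mm.
1/d_i = 1/f − 1/d_o = 1/(-412.0) − 1/(791) = -0.003691, so d_i = -270.9 mm.
m = −d_i/d_o = −(-270.9)/(791) = +0.342.
The image is virtual, upright and reduced, on the same side as the object.

m = +0.342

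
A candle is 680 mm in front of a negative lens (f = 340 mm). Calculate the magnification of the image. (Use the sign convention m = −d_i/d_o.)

For a negative lens, f = -340 mm.
1/d_i = 1/f − 1/d_o = 1/(-340.0) − 1/(680) = -0.004412, so d_i = -226.7 mm.
m = −d_i/d_o = −(-226.7)/(680) = +0.333.
The image is virtual, upright and reduced, on the same side as the object.

m = +0.333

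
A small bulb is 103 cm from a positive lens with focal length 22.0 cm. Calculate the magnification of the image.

m = -0.272

1/d_i = 1/f − 1/d_o = 1/(22.00) − 1/(103) = 0.03575, so d_i = 27.98 cm.
m = −d_i/d_o = −(27.98)/(103) = -0.272.
The image is real, inverted and reduced, on the far side of the lens.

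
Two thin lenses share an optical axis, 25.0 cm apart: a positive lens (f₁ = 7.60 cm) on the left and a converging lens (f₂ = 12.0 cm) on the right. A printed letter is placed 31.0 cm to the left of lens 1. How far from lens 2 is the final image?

61.1 cm

Lens 1: 1/d_i1 = 1/f₁ − 1/d_o1 = 1/(7.60) − 1/(31.0) = 0.09932, so d_i1 = 10.07 cm.
The intermediate image is 10.07 cm to the right of lens 1, which is 25.0 − (10.07) = 14.93 cm to the left of lens 2, so d_o2 = +14.93 cm.
Lens 2: 1/d_i2 = 1/f₂ − 1/d_o2 = 1/(12.0) − 1/(14.93) = 0.01635, so d_i2 = 61.1 cm.
The final image is real, 61.1 cm to the right of lens 2 (overall magnification ≈ 1.3).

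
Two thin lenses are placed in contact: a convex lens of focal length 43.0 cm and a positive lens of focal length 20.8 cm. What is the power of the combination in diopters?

P = +7.13 D

P₁ = 1/f₁ = 1/(0.430 m) = +2.326 D; P₂ = 1/f₂ = 1/(0.208 m) = +4.808 D.
For thin lenses in contact, P = P₁ + P₂ = (+2.326) + (+4.808) = +7.13 D.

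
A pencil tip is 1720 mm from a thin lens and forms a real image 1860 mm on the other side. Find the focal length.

f = 894 mm (converging)

Real image ⇒ d_i = +1860 mm.
1/f = 1/d_o + 1/d_i = 1/(1720) + 1/(1860) = 0.001119, so f = 894 mm.
Since f is positive, the thin lens is converging.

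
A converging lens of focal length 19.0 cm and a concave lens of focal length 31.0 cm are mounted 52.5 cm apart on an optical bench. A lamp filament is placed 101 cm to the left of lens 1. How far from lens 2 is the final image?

Lens 1: 1/d_i1 = 1/f₁ − 1/d_o1 = 1/(19.0) − 1/(101) = 0.04273, so d_i1 = 23.40 cm.
The intermediate image is 23.40 cm to the right of lens 1, which is 52.5 − (23.40) = 29.10 cm to the left of lens 2, so d_o2 = +29.10 cm.
Lens 2 is diverging, so f₂ = −31.0 cm.
Lens 2: 1/d_i2 = 1/f₂ − 1/d_o2 = 1/(-31.0) − 1/(29.10) = -0.06662, so d_i2 = -15.0 cm.
The final image is virtual, 15.0 cm to the left of lens 2 (overall magnification ≈ -0.12).

15.0 cm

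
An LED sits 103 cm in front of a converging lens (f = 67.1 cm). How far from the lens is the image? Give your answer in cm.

193 cm

Thin-lens equation: 1/q = 1/f − 1/p = 1/(67.10) − 1/(103) = 0.01490 − 0.009709 = 0.005194, so q = 193 cm.
The image is real, inverted and enlarged, on the far side of the lens.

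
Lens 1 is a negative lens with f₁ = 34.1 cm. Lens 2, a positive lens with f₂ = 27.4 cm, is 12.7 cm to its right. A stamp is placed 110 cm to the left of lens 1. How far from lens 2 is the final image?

93.7 cm

Lens 1 is diverging, so f₁ = −34.1 cm.
Lens 1: 1/d_i1 = 1/f₁ − 1/d_o1 = 1/(-34.1) − 1/(110) = -0.03842, so d_i1 = -26.03 cm.
The intermediate image is 26.03 cm to the left of lens 1 (virtual), which is 12.7 − (-26.03) = 38.73 cm to the left of lens 2, so d_o2 = +38.73 cm.
Lens 2: 1/d_i2 = 1/f₂ − 1/d_o2 = 1/(27.4) − 1/(38.73) = 0.01068, so d_i2 = 93.7 cm.
The final image is real, 93.7 cm to the right of lens 2 (overall magnification ≈ -0.57).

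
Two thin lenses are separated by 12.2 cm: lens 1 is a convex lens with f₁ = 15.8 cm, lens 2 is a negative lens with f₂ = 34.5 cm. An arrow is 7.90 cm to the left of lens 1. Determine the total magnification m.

Lens 1: 1/d_i1 = 1/(15.8) − 1/(7.90) = -0.06329, so d_i1 = -15.80 cm; m₁ = −d_i1/d_o1 = +2.000.
d_o2 = 12.2 − (-15.80) = 28.00 cm.
f₂ = −34.5 cm (diverging).
Lens 2: 1/d_i2 = 1/(-34.5) − 1/(28.00) = -0.06470, so d_i2 = -15.46 cm; m₂ = −d_i2/d_o2 = +0.5520.
m = m₁·m₂ = (+2.000)(+0.5520) = +1.10.

m = +1.10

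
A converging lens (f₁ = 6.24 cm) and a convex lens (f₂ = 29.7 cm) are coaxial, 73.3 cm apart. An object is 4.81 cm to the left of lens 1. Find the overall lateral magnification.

m = -2.01

Lens 1: 1/d_i1 = 1/(6.24) − 1/(4.81) = -0.04764, so d_i1 = -20.99 cm; m₁ = −d_i1/d_o1 = +4.364.
d_o2 = 73.3 − (-20.99) = 94.29 cm.
Lens 2: 1/d_i2 = 1/(29.7) − 1/(94.29) = 0.02306, so d_i2 = 43.36 cm; m₂ = −d_i2/d_o2 = -0.4598.
m = m₁·m₂ = (+4.364)(-0.4598) = -2.01.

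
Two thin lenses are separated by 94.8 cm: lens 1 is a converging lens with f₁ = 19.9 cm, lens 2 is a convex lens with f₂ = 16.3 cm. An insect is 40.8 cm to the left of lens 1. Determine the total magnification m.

m = +0.391

Lens 1: 1/d_i1 = 1/(19.9) − 1/(40.8) = 0.02574, so d_i1 = 38.85 cm; m₁ = −d_i1/d_o1 = -0.9522.
d_o2 = 94.8 − (38.85) = 55.95 cm.
Lens 2: 1/d_i2 = 1/(16.3) − 1/(55.95) = 0.04348, so d_i2 = 23.00 cm; m₂ = −d_i2/d_o2 = -0.4111.
m = m₁·m₂ = (-0.9522)(-0.4111) = +0.391.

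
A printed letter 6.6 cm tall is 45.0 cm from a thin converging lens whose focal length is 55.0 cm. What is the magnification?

m = +5.50

1/d_i = 1/f − 1/d_o = 1/(55.00) − 1/(45.0) = -0.004040, so d_i = -247.5 cm.
m = −d_i/d_o = −(-247.5)/(45.0) = +5.50.
The image is virtual, upright and enlarged, on the same side as the object.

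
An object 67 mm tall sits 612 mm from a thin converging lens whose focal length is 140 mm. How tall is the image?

19.9 mm

1/d_i = 1/f − 1/d_o = 1/(140.0) − 1/(612) = 0.005509, so d_i = 181.5 mm.
m = −d_i/d_o = -0.2966.
|h_i| = |m|·h_o = 0.2966 × 67 = 19.9 mm. The image is real, inverted and reduced, on the far side of the lens.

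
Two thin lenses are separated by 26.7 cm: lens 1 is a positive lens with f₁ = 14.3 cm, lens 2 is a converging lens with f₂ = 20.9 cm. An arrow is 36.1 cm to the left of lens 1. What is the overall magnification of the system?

Lens 1: 1/d_i1 = 1/(14.3) − 1/(36.1) = 0.04223, so d_i1 = 23.68 cm; m₁ = −d_i1/d_o1 = -0.6560.
d_o2 = 26.7 − (23.68) = 3.020 cm.
Lens 2: 1/d_i2 = 1/(20.9) − 1/(3.020) = -0.2833, so d_i2 = -3.530 cm; m₂ = −d_i2/d_o2 = +1.169.
m = m₁·m₂ = (-0.6560)(+1.169) = -0.767.

m = -0.767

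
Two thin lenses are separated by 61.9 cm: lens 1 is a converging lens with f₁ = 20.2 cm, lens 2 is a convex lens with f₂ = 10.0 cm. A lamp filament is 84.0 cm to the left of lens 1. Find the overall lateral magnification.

m = +0.125

Lens 1: 1/d_i1 = 1/(20.2) − 1/(84.0) = 0.03760, so d_i1 = 26.60 cm; m₁ = −d_i1/d_o1 = -0.3167.
d_o2 = 61.9 − (26.60) = 35.30 cm.
Lens 2: 1/d_i2 = 1/(10.0) − 1/(35.30) = 0.07167, so d_i2 = 13.95 cm; m₂ = −d_i2/d_o2 = -0.3953.
m = m₁·m₂ = (-0.3167)(-0.3953) = +0.125.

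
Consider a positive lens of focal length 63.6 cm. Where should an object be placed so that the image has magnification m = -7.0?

72.7 cm

m = −d_i/d_o ⇒ d_i = −m·d_o.
1/f = 1/d_o + 1/d_i = 1/d_o − 1/(m·d_o) = (1 − 1/m)/d_o, so d_o = f(1 − 1/m) = (63.60)(1 − 1/(-7.0)) = 72.7 cm.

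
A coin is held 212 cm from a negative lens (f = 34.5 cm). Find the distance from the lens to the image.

29.7 cm

For a negative lens, f = -34.5 cm.
Thin-lens equation: 1/d_i = 1/f − 1/d_o = 1/(-34.50) − 1/(212) = -0.02899 − 0.004717 = -0.03370, so d_i = -29.7 cm.
The image is virtual, upright and reduced, on the same side as the object.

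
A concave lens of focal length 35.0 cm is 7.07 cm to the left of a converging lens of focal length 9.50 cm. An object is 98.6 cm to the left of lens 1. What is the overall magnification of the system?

m = -0.106

f₁ = −35.0 cm (diverging).
Lens 1: 1/d_i1 = 1/(-35.0) − 1/(98.6) = -0.03871, so d_i1 = -25.83 cm; m₁ = −d_i1/d_o1 = +0.2620.
d_o2 = 7.07 − (-25.83) = 32.90 cm.
Lens 2: 1/d_i2 = 1/(9.50) − 1/(32.90) = 0.07487, so d_i2 = 13.36 cm; m₂ = −d_i2/d_o2 = -0.4060.
m = m₁·m₂ = (+0.2620)(-0.4060) = -0.106.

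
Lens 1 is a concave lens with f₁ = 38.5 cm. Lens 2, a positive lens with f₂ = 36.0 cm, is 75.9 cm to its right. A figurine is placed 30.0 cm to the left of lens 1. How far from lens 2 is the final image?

58.8 cm

Lens 1 is diverging, so f₁ = −38.5 cm.
Lens 1: 1/d_i1 = 1/f₁ − 1/d_o1 = 1/(-38.5) − 1/(30.0) = -0.05931, so d_i1 = -16.86 cm.
The intermediate image is 16.86 cm to the left of lens 1 (virtual), which is 75.9 − (-16.86) = 92.76 cm to the left of lens 2, so d_o2 = +92.76 cm.
Lens 2: 1/d_i2 = 1/f₂ − 1/d_o2 = 1/(36.0) − 1/(92.76) = 0.01700, so d_i2 = 58.8 cm.
The final image is real, 58.8 cm to the right of lens 2 (overall magnification ≈ -0.36).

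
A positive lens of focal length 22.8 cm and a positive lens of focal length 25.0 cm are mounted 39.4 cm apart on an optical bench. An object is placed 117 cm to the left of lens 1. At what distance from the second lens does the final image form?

Lens 1: 1/d_i1 = 1/f₁ − 1/d_o1 = 1/(22.8) − 1/(117) = 0.03531, so d_i1 = 28.32 cm.
The intermediate image is 28.32 cm to the right of lens 1, which is 39.4 − (28.32) = 11.08 cm to the left of lens 2, so d_o2 = +11.08 cm.
Lens 2: 1/d_i2 = 1/f₂ − 1/d_o2 = 1/(25.0) − 1/(11.08) = -0.05025, so d_i2 = -19.9 cm.
The final image is virtual, 19.9 cm to the left of lens 2 (overall magnification ≈ -0.43).

19.9 cm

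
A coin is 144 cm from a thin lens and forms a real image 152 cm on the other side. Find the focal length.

Real image ⇒ d_i = +152 cm.
1/f = 1/d_o + 1/d_i = 1/(144) + 1/(152) = 0.01352, so f = 73.9 cm.
Since f is positive, the thin lens is converging.

f = 73.9 cm (converging)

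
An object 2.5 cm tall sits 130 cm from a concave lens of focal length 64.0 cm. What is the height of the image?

0.825 cm

For a concave lens, f = -64.0 cm.
1/d_i = 1/f − 1/d_o = 1/(-64.00) − 1/(130) = -0.02332, so d_i = -42.89 cm.
m = −d_i/d_o = +0.3299.
|h_i| = |m|·h_o = 0.3299 × 2.5 = 0.825 cm. The image is virtual, upright and reduced, on the same side as the object.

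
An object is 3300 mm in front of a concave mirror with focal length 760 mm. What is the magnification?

m = -0.299

1/d_i = 1/f − 1/d_o = 1/(760.0) − 1/(3300) = 0.001013, so d_i = 987.4 mm.
m = −d_i/d_o = −(987.4)/(3300) = -0.299.
The image is real, inverted and reduced, in front of the mirror.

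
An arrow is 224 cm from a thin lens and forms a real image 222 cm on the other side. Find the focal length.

Real image ⇒ d_i = +222 cm.
1/f = 1/d_o + 1/d_i = 1/(224) + 1/(222) = 0.008969, so f = 111 cm.
Since f is positive, the thin lens is converging.

f = 111 cm (converging)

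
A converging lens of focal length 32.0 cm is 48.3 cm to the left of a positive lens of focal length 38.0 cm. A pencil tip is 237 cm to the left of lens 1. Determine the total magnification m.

m = -0.222

Lens 1: 1/d_i1 = 1/(32.0) − 1/(237) = 0.02703, so d_i1 = 37.00 cm; m₁ = −d_i1/d_o1 = -0.1561.
d_o2 = 48.3 − (37.00) = 11.30 cm.
Lens 2: 1/d_i2 = 1/(38.0) − 1/(11.30) = -0.06218, so d_i2 = -16.08 cm; m₂ = −d_i2/d_o2 = +1.423.
m = m₁·m₂ = (-0.1561)(+1.423) = -0.222.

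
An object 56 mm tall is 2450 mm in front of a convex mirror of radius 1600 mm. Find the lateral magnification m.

m = +0.246

f = R/2 = 1600/2 = 800.0 mm; for a convex mirror, f = -800.0 mm.
1/d_i = 1/f − 1/d_o = 1/(-800.0) − 1/(2450) = -0.001658, so d_i = -603.1 mm.
m = −d_i/d_o = −(-603.1)/(2450) = +0.246.
The image is virtual, upright and reduced, behind the mirror.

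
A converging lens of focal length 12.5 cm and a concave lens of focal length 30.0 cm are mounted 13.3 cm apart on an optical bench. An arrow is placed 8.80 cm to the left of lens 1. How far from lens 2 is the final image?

17.7 cm

Lens 1: 1/d_i1 = 1/f₁ − 1/d_o1 = 1/(12.5) − 1/(8.80) = -0.03364, so d_i1 = -29.73 cm.
The intermediate image is 29.73 cm to the left of lens 1 (virtual), which is 13.3 − (-29.73) = 43.03 cm to the left of lens 2, so d_o2 = +43.03 cm.
Lens 2 is diverging, so f₂ = −30.0 cm.
Lens 2: 1/d_i2 = 1/f₂ − 1/d_o2 = 1/(-30.0) − 1/(43.03) = -0.05657, so d_i2 = -17.7 cm.
The final image is virtual, 17.7 cm to the left of lens 2 (overall magnification ≈ 1.4).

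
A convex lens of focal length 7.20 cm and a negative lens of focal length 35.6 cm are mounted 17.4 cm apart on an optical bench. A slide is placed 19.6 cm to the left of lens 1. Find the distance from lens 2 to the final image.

5.15 cm

Lens 1: 1/d_i1 = 1/f₁ − 1/d_o1 = 1/(7.20) − 1/(19.6) = 0.08787, so d_i1 = 11.38 cm.
The intermediate image is 11.38 cm to the right of lens 1, which is 17.4 − (11.38) = 6.020 cm to the left of lens 2, so d_o2 = +6.020 cm.
Lens 2 is diverging, so f₂ = −35.6 cm.
Lens 2: 1/d_i2 = 1/f₂ − 1/d_o2 = 1/(-35.6) − 1/(6.020) = -0.1942, so d_i2 = -5.15 cm.
The final image is virtual, 5.15 cm to the left of lens 2 (overall magnification ≈ -0.50).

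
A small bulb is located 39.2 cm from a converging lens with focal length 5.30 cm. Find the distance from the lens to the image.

6.13 cm

Lens equation: 1/v = 1/f − 1/u = 1/(5.300) − 1/(39.2) = 0.1887 − 0.02551 = 0.1632, so v = 6.13 cm.
The image is real, inverted and reduced, on the far side of the lens.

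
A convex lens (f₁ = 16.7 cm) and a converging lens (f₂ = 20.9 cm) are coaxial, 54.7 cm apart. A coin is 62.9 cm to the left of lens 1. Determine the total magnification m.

m = +0.683

Lens 1: 1/d_i1 = 1/(16.7) − 1/(62.9) = 0.04398, so d_i1 = 22.74 cm; m₁ = −d_i1/d_o1 = -0.3615.
d_o2 = 54.7 − (22.74) = 31.96 cm.
Lens 2: 1/d_i2 = 1/(20.9) − 1/(31.96) = 0.01656, so d_i2 = 60.39 cm; m₂ = −d_i2/d_o2 = -1.890.
m = m₁·m₂ = (-0.3615)(-1.890) = +0.683.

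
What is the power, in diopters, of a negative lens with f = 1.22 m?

P = -0.820 D

For a negative lens, f = −1.22 m.
P = 1/f = 1/(-1.22 m) = -0.820 D.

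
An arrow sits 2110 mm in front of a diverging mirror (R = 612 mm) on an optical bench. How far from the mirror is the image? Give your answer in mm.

267 mm

f = R/2 = 612/2 = 306.0 mm; for a diverging mirror, f = -306.0 mm.
Mirror equation: 1/q = 1/f − 1/p = 1/(-306.0) − 1/(2110) = -0.003268 − 0.0004739 = -0.003742, so q = -267 mm.
The image is virtual, upright and reduced, behind the mirror.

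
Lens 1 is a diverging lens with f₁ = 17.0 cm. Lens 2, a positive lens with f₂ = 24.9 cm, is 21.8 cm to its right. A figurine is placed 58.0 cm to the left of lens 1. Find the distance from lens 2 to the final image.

86.6 cm

Lens 1 is diverging, so f₁ = −17.0 cm.
Lens 1: 1/d_i1 = 1/f₁ − 1/d_o1 = 1/(-17.0) − 1/(58.0) = -0.07606, so d_i1 = -13.15 cm.
The intermediate image is 13.15 cm to the left of lens 1 (virtual), which is 21.8 − (-13.15) = 34.95 cm to the left of lens 2, so d_o2 = +34.95 cm.
Lens 2: 1/d_i2 = 1/f₂ − 1/d_o2 = 1/(24.9) − 1/(34.95) = 0.01155, so d_i2 = 86.6 cm.
The final image is real, 86.6 cm to the right of lens 2 (overall magnification ≈ -0.56).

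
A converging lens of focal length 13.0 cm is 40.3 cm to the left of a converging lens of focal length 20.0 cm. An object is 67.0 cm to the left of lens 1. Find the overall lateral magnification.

m = +1.15

Lens 1: 1/d_i1 = 1/(13.0) − 1/(67.0) = 0.06200, so d_i1 = 16.13 cm; m₁ = −d_i1/d_o1 = -0.2407.
d_o2 = 40.3 − (16.13) = 24.17 cm.
Lens 2: 1/d_i2 = 1/(20.0) − 1/(24.17) = 0.008626, so d_i2 = 115.9 cm; m₂ = −d_i2/d_o2 = -4.796.
m = m₁·m₂ = (-0.2407)(-4.796) = +1.15.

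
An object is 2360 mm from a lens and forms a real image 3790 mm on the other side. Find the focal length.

Real image ⇒ d_i = +3790 mm.
1/f = 1/d_o + 1/d_i = 1/(2360) + 1/(3790) = 0.0006876, so f = 1450 mm.
Since f is positive, the lens is converging.

f = 1450 mm (converging)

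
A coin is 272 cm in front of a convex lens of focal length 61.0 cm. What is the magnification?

m = -0.289

1/d_i = 1/f − 1/d_o = 1/(61.00) − 1/(272) = 0.01272, so d_i = 78.64 cm.
m = −d_i/d_o = −(78.64)/(272) = -0.289.
The image is real, inverted and reduced, on the far side of the lens.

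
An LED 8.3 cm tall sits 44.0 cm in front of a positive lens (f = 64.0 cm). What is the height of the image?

1/d_i = 1/f − 1/d_o = 1/(64.00) − 1/(44.0) = -0.007102, so d_i = -140.8 cm.
m = −d_i/d_o = +3.200.
|h_i| = |m|·h_o = 3.200 × 8.3 = 26.6 cm. The image is virtual, upright and enlarged, on the same side as the object.

26.6 cm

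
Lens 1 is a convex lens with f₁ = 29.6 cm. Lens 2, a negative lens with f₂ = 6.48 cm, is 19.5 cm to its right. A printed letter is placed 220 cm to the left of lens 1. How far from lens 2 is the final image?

11.6 cm

Lens 1: 1/d_i1 = 1/f₁ − 1/d_o1 = 1/(29.6) − 1/(220) = 0.02924, so d_i1 = 34.20 cm.
The intermediate image is 34.20 cm to the right of lens 1, which lies 14.70 cm to the right of lens 2 — a virtual object — so d_o2 = −14.70 cm.
Lens 2 is diverging, so f₂ = −6.48 cm.
Lens 2: 1/d_i2 = 1/f₂ − 1/d_o2 = 1/(-6.48) − 1/(-14.70) = -0.08629, so d_i2 = -11.6 cm.
The final image is virtual, 11.6 cm to the left of lens 2 (overall magnification ≈ 0.12).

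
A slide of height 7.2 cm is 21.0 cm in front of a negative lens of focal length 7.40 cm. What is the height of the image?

1.88 cm

For a negative lens, f = -7.40 cm.
1/d_i = 1/f − 1/d_o = 1/(-7.400) − 1/(21.0) = -0.1828, so d_i = -5.472 cm.
m = −d_i/d_o = +0.2606.
|h_i| = |m|·h_o = 0.2606 × 7.2 = 1.88 cm. The image is virtual, upright and reduced, on the same side as the object.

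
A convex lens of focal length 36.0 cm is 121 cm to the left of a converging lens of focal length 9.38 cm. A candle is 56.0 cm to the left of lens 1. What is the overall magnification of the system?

m = +1.56

Lens 1: 1/d_i1 = 1/(36.0) − 1/(56.0) = 0.009921, so d_i1 = 100.8 cm; m₁ = −d_i1/d_o1 = -1.800.
d_o2 = 121 − (100.8) = 20.20 cm.
Lens 2: 1/d_i2 = 1/(9.38) − 1/(20.20) = 0.05710, so d_i2 = 17.51 cm; m₂ = −d_i2/d_o2 = -0.8669.
m = m₁·m₂ = (-1.800)(-0.8669) = +1.56.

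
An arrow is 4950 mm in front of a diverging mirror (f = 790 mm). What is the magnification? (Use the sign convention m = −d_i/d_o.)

For a diverging mirror, f = -790 mm.
1/d_i = 1/f − 1/d_o = 1/(-790.0) − 1/(4950) = -0.001468, so d_i = -681.3 mm.
m = −d_i/d_o = −(-681.3)/(4950) = +0.138.
The image is virtual, upright and reduced, behind the mirror.

m = +0.138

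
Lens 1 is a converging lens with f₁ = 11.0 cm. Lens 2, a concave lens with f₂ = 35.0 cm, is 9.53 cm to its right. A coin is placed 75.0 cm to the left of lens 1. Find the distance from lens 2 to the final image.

3.72 cm

Lens 1: 1/d_i1 = 1/f₁ − 1/d_o1 = 1/(11.0) − 1/(75.0) = 0.07758, so d_i1 = 12.89 cm.
The intermediate image is 12.89 cm to the right of lens 1, which lies 3.360 cm to the right of lens 2 — a virtual object — so d_o2 = −3.360 cm.
Lens 2 is diverging, so f₂ = −35.0 cm.
Lens 2: 1/d_i2 = 1/f₂ − 1/d_o2 = 1/(-35.0) − 1/(-3.360) = 0.2690, so d_i2 = 3.72 cm.
The final image is real, 3.72 cm to the right of lens 2 (overall magnification ≈ -0.19).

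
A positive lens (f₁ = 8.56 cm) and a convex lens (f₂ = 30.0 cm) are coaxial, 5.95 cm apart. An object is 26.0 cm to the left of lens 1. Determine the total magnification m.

Lens 1: 1/d_i1 = 1/(8.56) − 1/(26.0) = 0.07836, so d_i1 = 12.76 cm; m₁ = −d_i1/d_o1 = -0.4908.
d_o2 = 5.95 − (12.76) = -6.810 cm (virtual object).
Lens 2: 1/d_i2 = 1/(30.0) − 1/(-6.810) = 0.1802, so d_i2 = 5.550 cm; m₂ = −d_i2/d_o2 = +0.8150.
m = m₁·m₂ = (-0.4908)(+0.8150) = -0.400.

m = -0.400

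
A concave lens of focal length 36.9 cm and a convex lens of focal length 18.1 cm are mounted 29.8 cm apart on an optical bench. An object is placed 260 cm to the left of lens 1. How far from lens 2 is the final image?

25.5 cm

Lens 1 is diverging, so f₁ = −36.9 cm.
Lens 1: 1/d_i1 = 1/f₁ − 1/d_o1 = 1/(-36.9) − 1/(260) = -0.03095, so d_i1 = -32.31 cm.
The intermediate image is 32.31 cm to the left of lens 1 (virtual), which is 29.8 − (-32.31) = 62.11 cm to the left of lens 2, so d_o2 = +62.11 cm.
Lens 2: 1/d_i2 = 1/f₂ − 1/d_o2 = 1/(18.1) − 1/(62.11) = 0.03915, so d_i2 = 25.5 cm.
The final image is real, 25.5 cm to the right of lens 2 (overall magnification ≈ -0.051).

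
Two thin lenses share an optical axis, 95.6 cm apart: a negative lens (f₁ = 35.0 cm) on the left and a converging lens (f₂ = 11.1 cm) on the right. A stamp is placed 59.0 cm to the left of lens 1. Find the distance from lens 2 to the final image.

12.3 cm

Lens 1 is diverging, so f₁ = −35.0 cm.
Lens 1: 1/d_i1 = 1/f₁ − 1/d_o1 = 1/(-35.0) − 1/(59.0) = -0.04552, so d_i1 = -21.97 cm.
The intermediate image is 21.97 cm to the left of lens 1 (virtual), which is 95.6 − (-21.97) = 117.6 cm to the left of lens 2, so d_o2 = +117.6 cm.
Lens 2: 1/d_i2 = 1/f₂ − 1/d_o2 = 1/(11.1) − 1/(117.6) = 0.08159, so d_i2 = 12.3 cm.
The final image is real, 12.3 cm to the right of lens 2 (overall magnification ≈ -0.039).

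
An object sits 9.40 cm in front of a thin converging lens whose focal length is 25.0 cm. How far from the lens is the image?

Lens equation: 1/q = 1/f − 1/p = 1/(25.00) − 1/(9.40) = 0.04000 − 0.1064 = -0.06638, so q = -15.1 cm.
The image is virtual, upright and enlarged, on the same side as the object.

15.1 cm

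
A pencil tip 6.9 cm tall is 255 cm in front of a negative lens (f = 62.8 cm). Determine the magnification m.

m = +0.198

For a negative lens, f = -62.8 cm.
1/d_i = 1/f − 1/d_o = 1/(-62.80) − 1/(255) = -0.01985, so d_i = -50.39 cm.
m = −d_i/d_o = −(-50.39)/(255) = +0.198.
The image is virtual, upright and reduced, on the same side as the object.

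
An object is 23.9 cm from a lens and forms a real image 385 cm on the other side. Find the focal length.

f = 22.5 cm (converging)

Real image ⇒ d_i = +385 cm.
1/f = 1/d_o + 1/d_i = 1/(23.9) + 1/(385) = 0.04444, so f = 22.5 cm.
Since f is positive, the lens is converging.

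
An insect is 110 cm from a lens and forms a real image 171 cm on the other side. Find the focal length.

f = 66.9 cm (converging)

Real image ⇒ d_i = +171 cm.
1/f = 1/d_o + 1/d_i = 1/(110) + 1/(171) = 0.01494, so f = 66.9 cm.
Since f is positive, the lens is converging.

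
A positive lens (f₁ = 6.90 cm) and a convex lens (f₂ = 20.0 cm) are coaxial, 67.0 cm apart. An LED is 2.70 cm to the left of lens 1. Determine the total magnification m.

m = -0.639

Lens 1: 1/d_i1 = 1/(6.90) − 1/(2.70) = -0.2254, so d_i1 = -4.436 cm; m₁ = −d_i1/d_o1 = +1.643.
d_o2 = 67.0 − (-4.436) = 71.44 cm.
Lens 2: 1/d_i2 = 1/(20.0) − 1/(71.44) = 0.03600, so d_i2 = 27.78 cm; m₂ = −d_i2/d_o2 = -0.3888.
m = m₁·m₂ = (+1.643)(-0.3888) = -0.639.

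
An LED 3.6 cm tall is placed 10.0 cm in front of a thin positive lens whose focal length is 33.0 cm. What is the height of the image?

1/d_i = 1/f − 1/d_o = 1/(33.00) − 1/(10.0) = -0.06970, so d_i = -14.35 cm.
m = −d_i/d_o = +1.435.
|h_i| = |m|·h_o = 1.435 × 3.6 = 5.17 cm. The image is virtual, upright and enlarged, on the same side as the object.

5.17 cm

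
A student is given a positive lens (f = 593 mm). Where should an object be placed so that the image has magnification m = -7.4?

m = −d_i/d_o ⇒ d_i = −m·d_o.
1/f = 1/d_o + 1/d_i = 1/d_o − 1/(m·d_o) = (1 − 1/m)/d_o, so d_o = f(1 − 1/m) = (593.0)(1 − 1/(-7.4)) = 673 mm.

673 mm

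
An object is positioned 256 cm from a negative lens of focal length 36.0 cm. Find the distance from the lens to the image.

31.6 cm

For a negative lens, f = -36.0 cm.
Thin-lens equation: 1/q = 1/f − 1/p = 1/(-36.00) − 1/(256) = -0.02778 − 0.003906 = -0.03168, so q = -31.6 cm.
The image is virtual, upright and reduced, on the same side as the object.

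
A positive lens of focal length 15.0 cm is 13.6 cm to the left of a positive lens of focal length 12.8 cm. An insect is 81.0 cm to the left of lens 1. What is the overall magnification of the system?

m = -0.165

Lens 1: 1/d_i1 = 1/(15.0) − 1/(81.0) = 0.05432, so d_i1 = 18.41 cm; m₁ = −d_i1/d_o1 = -0.2273.
d_o2 = 13.6 − (18.41) = -4.810 cm (virtual object).
Lens 2: 1/d_i2 = 1/(12.8) − 1/(-4.810) = 0.2860, so d_i2 = 3.496 cm; m₂ = −d_i2/d_o2 = +0.7269.
m = m₁·m₂ = (-0.2273)(+0.7269) = -0.165.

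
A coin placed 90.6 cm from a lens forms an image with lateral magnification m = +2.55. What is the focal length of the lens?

m = −d_i/d_o ⇒ d_i = −m·d_o = −(+2.55)·(90.6) = -231.0 cm.
1/f = 1/d_o + 1/d_i = 1/(90.6) + 1/(-231.0) = 0.006709, so f = 149 cm.
Since f is positive, the lens is converging.

f = 149 cm (converging)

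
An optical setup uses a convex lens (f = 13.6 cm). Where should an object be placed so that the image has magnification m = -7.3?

m = −d_i/d_o ⇒ d_i = −m·d_o.
1/f = 1/d_o + 1/d_i = 1/d_o − 1/(m·d_o) = (1 − 1/m)/d_o, so d_o = f(1 − 1/m) = (13.60)(1 − 1/(-7.3)) = 15.5 cm.

15.5 cm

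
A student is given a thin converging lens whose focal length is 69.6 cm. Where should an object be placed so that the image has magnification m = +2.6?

m = −d_i/d_o ⇒ d_i = −m·d_o.
1/f = 1/d_o + 1/d_i = 1/d_o − 1/(m·d_o) = (1 − 1/m)/d_o, so d_o = f(1 − 1/m) = (69.60)(1 − 1/(+2.6)) = 42.8 cm.

42.8 cm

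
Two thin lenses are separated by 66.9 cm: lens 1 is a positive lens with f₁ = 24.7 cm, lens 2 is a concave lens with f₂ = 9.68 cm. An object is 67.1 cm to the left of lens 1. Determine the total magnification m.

Lens 1: 1/d_i1 = 1/(24.7) − 1/(67.1) = 0.02558, so d_i1 = 39.09 cm; m₁ = −d_i1/d_o1 = -0.5826.
d_o2 = 66.9 − (39.09) = 27.81 cm.
f₂ = −9.68 cm (diverging).
Lens 2: 1/d_i2 = 1/(-9.68) − 1/(27.81) = -0.1393, so d_i2 = -7.181 cm; m₂ = −d_i2/d_o2 = +0.2582.
m = m₁·m₂ = (-0.5826)(+0.2582) = -0.150.

m = -0.150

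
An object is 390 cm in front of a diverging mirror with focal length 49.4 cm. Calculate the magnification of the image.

For a diverging mirror, f = -49.4 cm.
1/d_i = 1/f − 1/d_o = 1/(-49.40) − 1/(390) = -0.02281, so d_i = -43.85 cm.
m = −d_i/d_o = −(-43.85)/(390) = +0.112.
The image is virtual, upright and reduced, behind the mirror.

m = +0.112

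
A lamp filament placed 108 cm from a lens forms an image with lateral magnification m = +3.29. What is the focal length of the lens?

f = 155 cm (converging)

m = −d_i/d_o ⇒ d_i = −m·d_o = −(+3.29)·(108) = -355.3 cm.
1/f = 1/d_o + 1/d_i = 1/(108) + 1/(-355.3) = 0.006445, so f = 155 cm.
Since f is positive, the lens is converging.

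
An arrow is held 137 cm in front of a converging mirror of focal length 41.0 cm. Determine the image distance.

58.5 cm

Mirror equation: 1/d_i = 1/f − 1/d_o = 1/(41.00) − 1/(137) = 0.02439 − 0.007299 = 0.01709, so d_i = 58.5 cm.
The image is real, inverted and reduced, in front of the mirror.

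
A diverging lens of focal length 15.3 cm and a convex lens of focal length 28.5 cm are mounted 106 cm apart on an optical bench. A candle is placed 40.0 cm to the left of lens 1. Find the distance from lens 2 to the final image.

Lens 1 is diverging, so f₁ = −15.3 cm.
Lens 1: 1/d_i1 = 1/f₁ − 1/d_o1 = 1/(-15.3) − 1/(40.0) = -0.09036, so d_i1 = -11.07 cm.
The intermediate image is 11.07 cm to the left of lens 1 (virtual), which is 106 − (-11.07) = 117.1 cm to the left of lens 2, so d_o2 = +117.1 cm.
Lens 2: 1/d_i2 = 1/f₂ − 1/d_o2 = 1/(28.5) − 1/(117.1) = 0.02655, so d_i2 = 37.7 cm.
The final image is real, 37.7 cm to the right of lens 2 (overall magnification ≈ -0.089).

37.7 cm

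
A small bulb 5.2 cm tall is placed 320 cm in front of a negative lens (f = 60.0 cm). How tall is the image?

For a negative lens, f = -60.0 cm.
1/d_i = 1/f − 1/d_o = 1/(-60.00) − 1/(320) = -0.01979, so d_i = -50.53 cm.
m = −d_i/d_o = +0.1579.
|h_i| = |m|·h_o = 0.1579 × 5.2 = 0.821 cm. The image is virtual, upright and reduced, on the same side as the object.

0.821 cm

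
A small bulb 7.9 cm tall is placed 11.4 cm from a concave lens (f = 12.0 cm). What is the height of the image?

4.05 cm

For a concave lens, f = -12.0 cm.
1/d_i = 1/f − 1/d_o = 1/(-12.00) − 1/(11.4) = -0.1711, so d_i = -5.846 cm.
m = −d_i/d_o = +0.5128.
|h_i| = |m|·h_o = 0.5128 × 7.9 = 4.05 cm. The image is virtual, upright and reduced, on the same side as the object.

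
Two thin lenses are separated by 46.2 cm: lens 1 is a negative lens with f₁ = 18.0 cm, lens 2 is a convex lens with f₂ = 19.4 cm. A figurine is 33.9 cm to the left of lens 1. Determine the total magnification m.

f₁ = −18.0 cm (diverging).
Lens 1: 1/d_i1 = 1/(-18.0) − 1/(33.9) = -0.08505, so d_i1 = -11.76 cm; m₁ = −d_i1/d_o1 = +0.3469.
d_o2 = 46.2 − (-11.76) = 57.96 cm.
Lens 2: 1/d_i2 = 1/(19.4) − 1/(57.96) = 0.03429, so d_i2 = 29.16 cm; m₂ = −d_i2/d_o2 = -0.5031.
m = m₁·m₂ = (+0.3469)(-0.5031) = -0.175.

m = -0.175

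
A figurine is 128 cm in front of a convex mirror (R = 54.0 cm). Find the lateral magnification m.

f = R/2 = 54.0/2 = 27.00 cm; for a convex mirror, f = -27.00 cm.
1/d_i = 1/f − 1/d_o = 1/(-27.00) − 1/(128) = -0.04485, so d_i = -22.30 cm.
m = −d_i/d_o = −(-22.30)/(128) = +0.174.
The image is virtual, upright and reduced, behind the mirror.

m = +0.174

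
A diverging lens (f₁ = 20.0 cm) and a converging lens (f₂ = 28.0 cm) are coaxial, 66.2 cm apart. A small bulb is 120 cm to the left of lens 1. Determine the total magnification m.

m = -0.0723

f₁ = −20.0 cm (diverging).
Lens 1: 1/d_i1 = 1/(-20.0) − 1/(120) = -0.05833, so d_i1 = -17.14 cm; m₁ = −d_i1/d_o1 = +0.1428.
d_o2 = 66.2 − (-17.14) = 83.34 cm.
Lens 2: 1/d_i2 = 1/(28.0) − 1/(83.34) = 0.02372, so d_i2 = 42.17 cm; m₂ = −d_i2/d_o2 = -0.5060.
m = m₁·m₂ = (+0.1428)(-0.5060) = -0.0723.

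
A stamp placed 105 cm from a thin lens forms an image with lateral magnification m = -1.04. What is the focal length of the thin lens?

m = −d_i/d_o ⇒ d_i = −m·d_o = −(-1.04)·(105) = 109.2 cm.
1/f = 1/d_o + 1/d_i = 1/(105) + 1/(109.2) = 0.01868, so f = 53.5 cm.
Since f is positive, the thin lens is converging.

f = 53.5 cm (converging)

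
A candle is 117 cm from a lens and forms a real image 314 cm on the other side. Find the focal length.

f = 85.2 cm (converging)

Real image ⇒ d_i = +314 cm.
1/f = 1/d_o + 1/d_i = 1/(117) + 1/(314) = 0.01173, so f = 85.2 cm.
Since f is positive, the lens is converging.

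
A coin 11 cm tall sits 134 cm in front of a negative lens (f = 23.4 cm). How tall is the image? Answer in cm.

1.64 cm

For a negative lens, f = -23.4 cm.
1/d_i = 1/f − 1/d_o = 1/(-23.40) − 1/(134) = -0.05020, so d_i = -19.92 cm.
m = −d_i/d_o = +0.1487.
|h_i| = |m|·h_o = 0.1487 × 11 = 1.64 cm. The image is virtual, upright and reduced, on the same side as the object.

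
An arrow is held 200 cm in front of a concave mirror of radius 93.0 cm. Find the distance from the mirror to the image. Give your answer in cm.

60.6 cm

f = R/2 = 93.0/2 = 46.50 cm.
Mirror equation: 1/q = 1/f − 1/p = 1/(46.50) − 1/(200) = 0.02151 − 0.005000 = 0.01651, so q = 60.6 cm.
The image is real, inverted and reduced, in front of the mirror.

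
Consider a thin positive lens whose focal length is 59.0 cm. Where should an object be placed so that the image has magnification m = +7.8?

51.4 cm

m = −d_i/d_o ⇒ d_i = −m·d_o.
1/f = 1/d_o + 1/d_i = 1/d_o − 1/(m·d_o) = (1 − 1/m)/d_o, so d_o = f(1 − 1/m) = (59.00)(1 − 1/(+7.8)) = 51.4 cm.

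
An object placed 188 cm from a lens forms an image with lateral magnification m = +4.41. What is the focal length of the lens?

m = −d_i/d_o ⇒ d_i = −m·d_o = −(+4.41)·(188) = -829.1 cm.
1/f = 1/d_o + 1/d_i = 1/(188) + 1/(-829.1) = 0.004113, so f = 243 cm.
Since f is positive, the lens is converging.

f = 243 cm (converging)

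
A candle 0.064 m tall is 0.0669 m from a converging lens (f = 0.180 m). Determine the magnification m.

m = +1.59

1/d_i = 1/f − 1/d_o = 1/(0.1800) − 1/(0.0669) = -9.392, so d_i = -0.1065 m.
m = −d_i/d_o = −(-0.1065)/(0.0669) = +1.59.
The image is virtual, upright and enlarged, on the same side as the object.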